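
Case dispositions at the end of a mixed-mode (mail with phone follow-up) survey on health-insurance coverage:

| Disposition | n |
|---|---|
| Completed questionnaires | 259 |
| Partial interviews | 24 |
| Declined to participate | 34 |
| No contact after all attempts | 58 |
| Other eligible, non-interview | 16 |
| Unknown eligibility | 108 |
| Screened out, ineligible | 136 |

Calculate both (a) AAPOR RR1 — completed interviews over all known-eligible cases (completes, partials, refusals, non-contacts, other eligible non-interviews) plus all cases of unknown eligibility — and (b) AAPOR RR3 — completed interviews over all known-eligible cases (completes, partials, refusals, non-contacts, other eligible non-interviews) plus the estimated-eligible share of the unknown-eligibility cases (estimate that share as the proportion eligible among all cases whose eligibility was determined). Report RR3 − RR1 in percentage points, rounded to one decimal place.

3.1

Num: 259
Denominator: 259 + 24 + 34 + 58 + 16 + 108 = 499
RR1 = 259 / 499 = 0.5190
Eligible (known): 259 + 24 + 34 + 58 + 16 = 391
e = 391 / (391 + 136) = 391 / 527 = 0.7419
Eligible share of unknowns: 0.7419 × 108 = 80.13
Denominator: 391 + 80.13 = 471.13
RR3 = 259 / 471.13 = 0.5497
Difference = 54.97 − 51.90 = 3.07 percentage points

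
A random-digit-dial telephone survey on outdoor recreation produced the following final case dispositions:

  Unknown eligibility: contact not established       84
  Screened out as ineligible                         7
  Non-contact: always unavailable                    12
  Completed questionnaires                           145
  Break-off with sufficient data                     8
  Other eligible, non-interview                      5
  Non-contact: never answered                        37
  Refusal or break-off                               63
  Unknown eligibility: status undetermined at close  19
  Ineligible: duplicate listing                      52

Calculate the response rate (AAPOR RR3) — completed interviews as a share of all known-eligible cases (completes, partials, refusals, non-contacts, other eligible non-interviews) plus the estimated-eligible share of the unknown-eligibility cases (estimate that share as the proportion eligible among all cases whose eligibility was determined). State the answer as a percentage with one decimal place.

No contact after all attempts = 37 + 12 = 49
Unknown if eligible = 84 + 19 = 103
Out of scope = 7 + 52 = 59
Top → 145
Known eligible → 145 + 8 + 63 + 49 + 5 = 270
e = 270 / (270 + 59) = 270 / 329 = 0.8207
Estimated eligible among unknowns → 0.8207 × 103 = 84.53
Base → 270 + 84.53 = 354.53
RR3 = 145 / 354.53 = 0.4090

40.9%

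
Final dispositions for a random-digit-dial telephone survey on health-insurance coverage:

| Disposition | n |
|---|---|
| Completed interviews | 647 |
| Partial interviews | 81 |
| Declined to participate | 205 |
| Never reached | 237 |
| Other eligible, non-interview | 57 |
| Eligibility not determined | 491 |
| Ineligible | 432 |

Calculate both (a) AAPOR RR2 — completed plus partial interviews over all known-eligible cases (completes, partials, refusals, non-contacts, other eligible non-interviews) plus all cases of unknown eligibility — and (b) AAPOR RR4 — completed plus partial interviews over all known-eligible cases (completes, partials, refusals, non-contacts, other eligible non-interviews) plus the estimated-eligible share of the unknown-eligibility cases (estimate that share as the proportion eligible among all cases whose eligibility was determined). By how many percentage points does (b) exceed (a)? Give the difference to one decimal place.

Numerator: 647 + 81 = 728
Base: 647 + 81 + 205 + 237 + 57 + 491 = 1718
RR2 = 728 / 1718 = 0.4237
Determined eligible: 647 + 81 + 205 + 237 + 57 = 1227
e = 1227 / (1227 + 432) = 1227 / 1659 = 0.7396
e × U: 0.7396 × 491 = 363.14
Base: 1227 + 363.14 = 1590.14
RR4 = 728 / 1590.14 = 0.4578
Difference = 45.78 − 42.37 = 3.41 percentage points

3.4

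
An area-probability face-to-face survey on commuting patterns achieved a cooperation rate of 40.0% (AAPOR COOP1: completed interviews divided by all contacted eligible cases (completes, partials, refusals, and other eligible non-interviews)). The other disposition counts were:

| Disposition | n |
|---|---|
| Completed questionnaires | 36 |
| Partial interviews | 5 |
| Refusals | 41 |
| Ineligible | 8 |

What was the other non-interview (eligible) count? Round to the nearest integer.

8

COOP1 = 36 / D = 0.400
D = 36 / 0.400 = 90.0
Rest of base = 82
other non-interview (eligible) = 90.0 − 82 ≈ 8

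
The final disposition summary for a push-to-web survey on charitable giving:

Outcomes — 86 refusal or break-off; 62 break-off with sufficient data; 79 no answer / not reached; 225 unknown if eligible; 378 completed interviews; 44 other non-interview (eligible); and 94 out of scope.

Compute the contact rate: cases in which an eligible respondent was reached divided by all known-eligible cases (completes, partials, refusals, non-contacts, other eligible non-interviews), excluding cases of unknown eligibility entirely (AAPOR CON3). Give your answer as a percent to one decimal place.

87.8%

Numerator → 378 + 62 + 86 + 44 = 570
Denom → 378 + 62 + 86 + 79 + 44 = 649
CON3 = 570 / 649 = 0.8783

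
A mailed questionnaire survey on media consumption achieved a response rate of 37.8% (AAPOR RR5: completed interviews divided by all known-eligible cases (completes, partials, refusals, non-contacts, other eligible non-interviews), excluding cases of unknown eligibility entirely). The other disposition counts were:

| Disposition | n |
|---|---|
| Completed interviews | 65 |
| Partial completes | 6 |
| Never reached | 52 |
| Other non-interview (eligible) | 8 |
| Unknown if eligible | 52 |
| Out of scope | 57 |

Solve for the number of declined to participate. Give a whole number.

41

RR5 = 65 / D = 0.378
D = 65 / 0.378 = 172.0
Rest of base = 131
declined to participate = 172.0 − 131 ≈ 41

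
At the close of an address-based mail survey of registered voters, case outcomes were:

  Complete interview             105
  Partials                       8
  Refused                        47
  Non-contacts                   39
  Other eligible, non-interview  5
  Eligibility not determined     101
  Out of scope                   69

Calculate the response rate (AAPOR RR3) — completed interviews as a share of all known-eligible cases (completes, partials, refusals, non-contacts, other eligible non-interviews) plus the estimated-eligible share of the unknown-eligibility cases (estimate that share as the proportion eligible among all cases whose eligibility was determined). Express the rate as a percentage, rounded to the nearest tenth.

37.6%

Top = 105
Eligible (known) = 105 + 8 + 47 + 39 + 5 = 204
e = 204 / (204 + 69) = 204 / 273 = 0.7473
Eligible share of unknowns = 0.7473 × 101 = 75.48
Denom = 204 + 75.48 = 279.48
RR3 = 105 / 279.48 = 0.3757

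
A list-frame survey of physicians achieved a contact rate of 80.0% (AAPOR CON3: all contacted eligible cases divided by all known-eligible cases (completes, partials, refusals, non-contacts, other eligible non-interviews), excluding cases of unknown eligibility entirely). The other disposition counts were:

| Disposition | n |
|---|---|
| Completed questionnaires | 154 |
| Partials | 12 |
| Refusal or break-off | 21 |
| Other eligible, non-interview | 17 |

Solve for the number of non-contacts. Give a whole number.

51

Numerator: 154 + 12 + 21 + 17 = 204
CON3 = 204 / D = 0.800
D = 204 / 0.800 = 255.0
Other denominator terms total 204
non-contacts = 255.0 − 204 ≈ 51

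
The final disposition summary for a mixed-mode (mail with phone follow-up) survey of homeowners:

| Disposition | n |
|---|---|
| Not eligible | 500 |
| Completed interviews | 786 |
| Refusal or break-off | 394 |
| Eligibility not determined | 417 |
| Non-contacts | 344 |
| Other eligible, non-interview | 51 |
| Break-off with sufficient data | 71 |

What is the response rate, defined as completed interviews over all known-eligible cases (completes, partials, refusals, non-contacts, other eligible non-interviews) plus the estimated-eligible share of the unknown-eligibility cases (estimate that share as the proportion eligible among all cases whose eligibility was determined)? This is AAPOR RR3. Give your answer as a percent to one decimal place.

40.0%

Top → 786
Determined eligible → 786 + 71 + 394 + 344 + 51 = 1646
e = 1646 / (1646 + 500) = 1646 / 2146 = 0.7670
e × U → 0.7670 × 417 = 319.84
Denominator → 1646 + 319.84 = 1965.84
RR3 = 786 / 1965.84 = 0.3998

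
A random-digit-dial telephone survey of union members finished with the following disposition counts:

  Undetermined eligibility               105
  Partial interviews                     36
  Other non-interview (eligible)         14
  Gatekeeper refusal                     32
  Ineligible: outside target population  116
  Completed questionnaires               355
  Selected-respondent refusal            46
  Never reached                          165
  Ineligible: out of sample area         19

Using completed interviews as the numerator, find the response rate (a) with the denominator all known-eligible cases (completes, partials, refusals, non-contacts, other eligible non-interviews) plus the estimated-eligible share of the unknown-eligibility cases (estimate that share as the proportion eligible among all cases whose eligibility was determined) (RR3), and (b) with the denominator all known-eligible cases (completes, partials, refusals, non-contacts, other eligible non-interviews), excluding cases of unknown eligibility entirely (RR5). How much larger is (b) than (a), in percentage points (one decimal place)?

6.5

Refusals = 32 + 46 = 78
Not eligible = 116 + 19 = 135
Numerator = 355
Eligible (known) = 355 + 36 + 78 + 165 + 14 = 648
e = 648 / (648 + 135) = 648 / 783 = 0.8276
e × U = 0.8276 × 105 = 86.90
Denominator = 648 + 86.90 = 734.90
RR3 = 355 / 734.90 = 0.4831
Denominator = 355 + 36 + 78 + 165 + 14 = 648
RR5 = 355 / 648 = 0.5478
Difference = 54.78 − 48.31 = 6.47 percentage points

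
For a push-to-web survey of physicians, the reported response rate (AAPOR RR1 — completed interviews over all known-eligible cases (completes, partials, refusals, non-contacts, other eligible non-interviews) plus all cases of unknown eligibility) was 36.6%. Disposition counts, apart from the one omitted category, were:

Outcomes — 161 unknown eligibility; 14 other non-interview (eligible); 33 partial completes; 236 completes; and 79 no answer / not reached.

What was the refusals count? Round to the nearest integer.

RR1 = 236 / D = 0.366
D = 236 / 0.366 = 644.8
Remaining denominator categories sum to 523
refusals = 644.8 − 523 ≈ 122

122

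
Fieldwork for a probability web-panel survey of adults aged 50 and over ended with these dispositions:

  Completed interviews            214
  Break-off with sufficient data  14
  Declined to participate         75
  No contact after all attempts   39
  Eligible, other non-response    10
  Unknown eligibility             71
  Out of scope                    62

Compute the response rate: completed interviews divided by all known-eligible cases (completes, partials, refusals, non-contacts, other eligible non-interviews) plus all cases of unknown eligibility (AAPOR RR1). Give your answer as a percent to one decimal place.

Numerator → 214
Denom → 214 + 14 + 75 + 39 + 10 + 71 = 423
RR1 = 214 / 423 = 0.5059

50.6%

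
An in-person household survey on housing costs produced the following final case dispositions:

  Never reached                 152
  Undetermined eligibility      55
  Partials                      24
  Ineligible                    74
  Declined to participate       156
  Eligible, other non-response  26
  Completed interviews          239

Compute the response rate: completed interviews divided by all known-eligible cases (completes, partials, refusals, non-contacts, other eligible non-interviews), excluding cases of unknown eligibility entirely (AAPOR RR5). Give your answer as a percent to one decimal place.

Num: 239
Base: 239 + 24 + 156 + 152 + 26 = 597
RR5 = 239 / 597 = 0.4003

40.0%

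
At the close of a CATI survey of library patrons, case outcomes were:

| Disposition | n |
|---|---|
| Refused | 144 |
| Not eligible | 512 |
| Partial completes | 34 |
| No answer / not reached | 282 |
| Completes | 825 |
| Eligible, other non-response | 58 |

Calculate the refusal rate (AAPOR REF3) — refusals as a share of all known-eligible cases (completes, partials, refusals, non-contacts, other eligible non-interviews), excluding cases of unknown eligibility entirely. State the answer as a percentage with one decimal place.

Num: 144
Base: 825 + 34 + 144 + 282 + 58 = 1343
REF3 = 144 / 1343 = 0.1072

10.7%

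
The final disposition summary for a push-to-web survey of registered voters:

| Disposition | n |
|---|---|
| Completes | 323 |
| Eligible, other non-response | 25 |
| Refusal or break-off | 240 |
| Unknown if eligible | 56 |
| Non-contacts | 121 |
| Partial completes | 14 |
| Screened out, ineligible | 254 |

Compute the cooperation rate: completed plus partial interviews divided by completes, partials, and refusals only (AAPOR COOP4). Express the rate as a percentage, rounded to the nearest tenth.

Top: 323 + 14 = 337
Denominator: 323 + 14 + 240 = 577
COOP4 = 337 / 577 = 0.5841

58.4%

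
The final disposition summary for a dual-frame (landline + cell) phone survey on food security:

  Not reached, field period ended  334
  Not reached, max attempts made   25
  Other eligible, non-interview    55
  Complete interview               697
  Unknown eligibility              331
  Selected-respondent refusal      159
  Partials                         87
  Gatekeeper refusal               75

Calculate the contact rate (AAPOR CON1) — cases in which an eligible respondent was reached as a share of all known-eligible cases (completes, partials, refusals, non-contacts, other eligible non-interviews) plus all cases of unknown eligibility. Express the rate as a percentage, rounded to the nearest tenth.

Declined to participate = 75 + 159 = 234
No contact after all attempts = 334 + 25 = 359
Num → 697 + 87 + 234 + 55 = 1073
Base → 697 + 87 + 234 + 359 + 55 + 331 = 1763
CON1 = 1073 / 1763 = 0.6086

60.9%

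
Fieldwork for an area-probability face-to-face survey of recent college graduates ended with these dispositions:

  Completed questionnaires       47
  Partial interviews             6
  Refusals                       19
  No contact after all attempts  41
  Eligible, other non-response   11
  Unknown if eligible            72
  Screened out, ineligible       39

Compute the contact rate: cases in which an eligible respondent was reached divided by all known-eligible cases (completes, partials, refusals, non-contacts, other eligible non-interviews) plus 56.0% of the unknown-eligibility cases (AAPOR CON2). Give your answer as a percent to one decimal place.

Numerator: 47 + 6 + 19 + 11 = 83
Known eligible: 47 + 6 + 19 + 41 + 11 = 124
Estimated eligible among unknowns: 0.5600 × 72 = 40.32
Base: 124 + 40.32 = 164.32
CON2 = 83 / 164.32 = 0.5051

50.5%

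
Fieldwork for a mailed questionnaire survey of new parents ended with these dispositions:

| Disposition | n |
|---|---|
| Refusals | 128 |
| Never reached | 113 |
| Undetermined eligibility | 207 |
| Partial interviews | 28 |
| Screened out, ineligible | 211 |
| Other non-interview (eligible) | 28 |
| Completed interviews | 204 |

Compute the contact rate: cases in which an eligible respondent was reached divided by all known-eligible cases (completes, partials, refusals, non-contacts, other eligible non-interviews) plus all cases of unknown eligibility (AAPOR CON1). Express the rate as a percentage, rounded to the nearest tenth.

54.8%

Num: 204 + 28 + 128 + 28 = 388
Base: 204 + 28 + 128 + 113 + 28 + 207 = 708
CON1 = 388 / 708 = 0.5480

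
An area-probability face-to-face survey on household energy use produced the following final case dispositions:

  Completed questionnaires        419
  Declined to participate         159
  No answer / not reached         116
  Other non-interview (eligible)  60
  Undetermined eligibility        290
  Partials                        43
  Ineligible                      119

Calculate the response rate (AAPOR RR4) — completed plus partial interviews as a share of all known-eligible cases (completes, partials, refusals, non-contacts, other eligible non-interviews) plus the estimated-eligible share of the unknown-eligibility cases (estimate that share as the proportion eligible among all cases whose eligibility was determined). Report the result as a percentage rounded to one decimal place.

44.0%

Top: 419 + 43 = 462
Determined eligible: 419 + 43 + 159 + 116 + 60 = 797
e = 797 / (797 + 119) = 797 / 916 = 0.8701
e × U: 0.8701 × 290 = 252.33
Base: 797 + 252.33 = 1049.33
RR4 = 462 / 1049.33 = 0.4403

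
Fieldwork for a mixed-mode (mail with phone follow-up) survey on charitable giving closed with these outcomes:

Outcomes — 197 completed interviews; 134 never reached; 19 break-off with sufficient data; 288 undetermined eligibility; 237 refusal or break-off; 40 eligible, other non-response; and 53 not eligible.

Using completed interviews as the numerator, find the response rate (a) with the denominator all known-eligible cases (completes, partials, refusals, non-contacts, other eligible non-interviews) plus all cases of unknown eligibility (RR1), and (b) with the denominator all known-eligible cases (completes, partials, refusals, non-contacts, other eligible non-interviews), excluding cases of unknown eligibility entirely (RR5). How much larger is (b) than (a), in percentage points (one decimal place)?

Top: 197
Denominator: 197 + 19 + 237 + 134 + 40 + 288 = 915
RR1 = 197 / 915 = 0.2153
Denominator: 197 + 19 + 237 + 134 + 40 = 627
RR5 = 197 / 627 = 0.3142
Difference = 31.42 − 21.53 = 9.89 percentage points

9.9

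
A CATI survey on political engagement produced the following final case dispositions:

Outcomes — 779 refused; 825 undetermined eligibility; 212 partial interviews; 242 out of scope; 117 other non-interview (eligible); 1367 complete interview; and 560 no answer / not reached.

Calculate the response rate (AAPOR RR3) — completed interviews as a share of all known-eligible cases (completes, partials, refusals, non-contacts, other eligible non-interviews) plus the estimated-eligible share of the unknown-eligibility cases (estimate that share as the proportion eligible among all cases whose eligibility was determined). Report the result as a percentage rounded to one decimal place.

36.0%

Top → 1367
Determined eligible → 1367 + 212 + 779 + 560 + 117 = 3035
e = 3035 / (3035 + 242) = 3035 / 3277 = 0.9262
e × U → 0.9262 × 825 = 764.12
Base → 3035 + 764.12 = 3799.12
RR3 = 1367 / 3799.12 = 0.3598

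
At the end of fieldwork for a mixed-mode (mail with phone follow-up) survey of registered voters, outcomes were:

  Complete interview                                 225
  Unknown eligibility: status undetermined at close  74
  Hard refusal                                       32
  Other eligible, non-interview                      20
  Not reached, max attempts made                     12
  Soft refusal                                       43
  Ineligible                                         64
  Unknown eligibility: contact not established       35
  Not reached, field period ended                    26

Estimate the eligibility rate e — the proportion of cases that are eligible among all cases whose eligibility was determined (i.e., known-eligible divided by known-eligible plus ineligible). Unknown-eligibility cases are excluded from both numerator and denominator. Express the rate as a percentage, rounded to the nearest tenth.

84.8%

Refusal or break-off = 32 + 43 = 75
Non-contacts = 26 + 12 = 38
Undetermined eligibility = 35 + 74 = 109
Eligible (known): 225 + 75 + 38 + 20 = 358
e = 358 / (358 + 64) = 358 / 422 = 0.8483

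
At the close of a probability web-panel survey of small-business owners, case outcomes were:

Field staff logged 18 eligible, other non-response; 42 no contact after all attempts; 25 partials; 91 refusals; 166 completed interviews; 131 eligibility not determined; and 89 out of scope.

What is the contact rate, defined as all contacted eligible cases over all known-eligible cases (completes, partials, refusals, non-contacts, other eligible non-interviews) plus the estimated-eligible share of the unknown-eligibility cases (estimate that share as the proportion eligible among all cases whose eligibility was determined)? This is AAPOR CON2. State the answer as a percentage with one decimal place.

67.3%

Num = 166 + 25 + 91 + 18 = 300
Known eligible = 166 + 25 + 91 + 42 + 18 = 342
e = 342 / (342 + 89) = 342 / 431 = 0.7935
e × U = 0.7935 × 131 = 103.95
Denominator = 342 + 103.95 = 445.95
CON2 = 300 / 445.95 = 0.6727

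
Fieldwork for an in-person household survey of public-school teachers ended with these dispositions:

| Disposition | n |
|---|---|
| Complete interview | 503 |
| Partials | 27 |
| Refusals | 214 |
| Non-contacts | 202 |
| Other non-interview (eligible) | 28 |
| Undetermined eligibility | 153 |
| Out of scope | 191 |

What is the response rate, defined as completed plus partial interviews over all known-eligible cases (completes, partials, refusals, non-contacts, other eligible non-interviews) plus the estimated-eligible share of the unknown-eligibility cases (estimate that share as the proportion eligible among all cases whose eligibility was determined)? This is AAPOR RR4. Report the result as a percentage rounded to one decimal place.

Top = 503 + 27 = 530
Determined eligible = 503 + 27 + 214 + 202 + 28 = 974
e = 974 / (974 + 191) = 974 / 1165 = 0.8361
Eligible share of unknowns = 0.8361 × 153 = 127.92
Base = 974 + 127.92 = 1101.92
RR4 = 530 / 1101.92 = 0.4810

48.1%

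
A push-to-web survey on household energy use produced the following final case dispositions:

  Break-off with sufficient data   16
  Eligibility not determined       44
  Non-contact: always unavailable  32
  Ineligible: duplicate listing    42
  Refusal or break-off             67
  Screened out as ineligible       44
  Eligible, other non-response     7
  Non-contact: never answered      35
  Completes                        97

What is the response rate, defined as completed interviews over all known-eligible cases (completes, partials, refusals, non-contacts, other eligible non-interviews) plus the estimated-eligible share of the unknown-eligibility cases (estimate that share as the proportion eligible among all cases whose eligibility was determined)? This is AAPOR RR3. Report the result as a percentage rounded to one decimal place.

33.8%

No contact after all attempts = 35 + 32 = 67
Out of scope = 44 + 42 = 86
Num → 97
Known eligible → 97 + 16 + 67 + 67 + 7 = 254
e = 254 / (254 + 86) = 254 / 340 = 0.7471
Eligible share of unknowns → 0.7471 × 44 = 32.87
Denominator → 254 + 32.87 = 286.87
RR3 = 97 / 286.87 = 0.3381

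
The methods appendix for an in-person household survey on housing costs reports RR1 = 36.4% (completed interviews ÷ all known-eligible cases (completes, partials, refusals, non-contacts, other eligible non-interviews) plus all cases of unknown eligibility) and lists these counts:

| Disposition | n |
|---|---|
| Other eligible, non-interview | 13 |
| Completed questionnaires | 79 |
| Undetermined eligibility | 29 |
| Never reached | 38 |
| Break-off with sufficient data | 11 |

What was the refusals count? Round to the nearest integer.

RR1 = 79 / D = 0.364
D = 79 / 0.364 = 217.0
Other denominator terms total 170
refusals = 217.0 − 170 ≈ 47

47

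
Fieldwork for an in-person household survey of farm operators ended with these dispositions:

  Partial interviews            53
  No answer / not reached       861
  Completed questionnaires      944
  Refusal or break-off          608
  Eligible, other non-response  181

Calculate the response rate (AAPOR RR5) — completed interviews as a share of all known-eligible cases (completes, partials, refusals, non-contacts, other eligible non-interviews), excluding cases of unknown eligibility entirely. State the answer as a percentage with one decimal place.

35.7%

Num = 944
Base = 944 + 53 + 608 + 861 + 181 = 2647
RR5 = 944 / 2647 = 0.3566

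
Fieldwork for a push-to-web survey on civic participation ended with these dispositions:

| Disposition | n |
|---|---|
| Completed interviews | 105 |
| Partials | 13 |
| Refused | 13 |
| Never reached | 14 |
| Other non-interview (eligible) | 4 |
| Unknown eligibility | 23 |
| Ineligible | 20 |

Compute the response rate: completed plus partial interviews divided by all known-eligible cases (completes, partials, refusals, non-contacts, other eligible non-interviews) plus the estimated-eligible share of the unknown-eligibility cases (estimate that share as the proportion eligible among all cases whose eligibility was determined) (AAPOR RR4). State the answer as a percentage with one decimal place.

69.7%

Num → 105 + 13 = 118
Determined eligible → 105 + 13 + 13 + 14 + 4 = 149
e = 149 / (149 + 20) = 149 / 169 = 0.8817
Eligible share of unknowns → 0.8817 × 23 = 20.28
Base → 149 + 20.28 = 169.28
RR4 = 118 / 169.28 = 0.6971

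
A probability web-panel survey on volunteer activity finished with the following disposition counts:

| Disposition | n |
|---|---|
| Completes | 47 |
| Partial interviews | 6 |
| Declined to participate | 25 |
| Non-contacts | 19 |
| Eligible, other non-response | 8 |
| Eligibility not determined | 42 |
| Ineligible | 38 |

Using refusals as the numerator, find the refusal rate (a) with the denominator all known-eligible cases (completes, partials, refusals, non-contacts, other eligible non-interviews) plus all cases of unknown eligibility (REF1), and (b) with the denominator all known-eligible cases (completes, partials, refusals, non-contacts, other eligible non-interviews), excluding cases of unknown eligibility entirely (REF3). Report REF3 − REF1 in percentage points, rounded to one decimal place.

6.8

Num = 25
Denom = 47 + 6 + 25 + 19 + 8 + 42 = 147
REF1 = 25 / 147 = 0.1701
Denom = 47 + 6 + 25 + 19 + 8 = 105
REF3 = 25 / 105 = 0.2381
Difference = 23.81 − 17.01 = 6.80 percentage points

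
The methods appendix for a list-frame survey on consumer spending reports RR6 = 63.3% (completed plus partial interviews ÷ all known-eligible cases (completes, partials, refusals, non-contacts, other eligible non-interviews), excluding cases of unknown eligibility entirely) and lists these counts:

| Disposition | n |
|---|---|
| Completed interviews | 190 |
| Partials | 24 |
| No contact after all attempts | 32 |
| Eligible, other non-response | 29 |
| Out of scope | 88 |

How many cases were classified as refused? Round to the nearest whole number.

63

Num → 190 + 24 = 214
RR6 = 214 / D = 0.633
D = 214 / 0.633 = 338.1
Rest of base = 275
refused = 338.1 − 275 ≈ 63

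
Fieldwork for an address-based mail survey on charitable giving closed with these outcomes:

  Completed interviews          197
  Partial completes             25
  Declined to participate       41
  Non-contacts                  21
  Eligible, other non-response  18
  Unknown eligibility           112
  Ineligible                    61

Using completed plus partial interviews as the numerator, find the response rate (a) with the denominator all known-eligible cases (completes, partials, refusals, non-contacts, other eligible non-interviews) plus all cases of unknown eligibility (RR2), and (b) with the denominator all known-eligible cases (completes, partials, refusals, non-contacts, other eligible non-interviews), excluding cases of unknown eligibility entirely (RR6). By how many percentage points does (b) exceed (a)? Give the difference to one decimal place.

Top → 197 + 25 = 222
Denom → 197 + 25 + 41 + 21 + 18 + 112 = 414
RR2 = 222 / 414 = 0.5362
Denom → 197 + 25 + 41 + 21 + 18 = 302
RR6 = 222 / 302 = 0.7351
Difference = 73.51 − 53.62 = 19.89 percentage points

19.9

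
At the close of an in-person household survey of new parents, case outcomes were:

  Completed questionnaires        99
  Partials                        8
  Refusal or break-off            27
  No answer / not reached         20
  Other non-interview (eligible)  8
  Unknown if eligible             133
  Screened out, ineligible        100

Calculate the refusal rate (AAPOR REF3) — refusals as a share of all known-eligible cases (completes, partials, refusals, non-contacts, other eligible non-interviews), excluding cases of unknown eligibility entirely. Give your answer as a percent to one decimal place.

Numerator = 27
Denom = 99 + 8 + 27 + 20 + 8 = 162
REF3 = 27 / 162 = 0.1667

16.7%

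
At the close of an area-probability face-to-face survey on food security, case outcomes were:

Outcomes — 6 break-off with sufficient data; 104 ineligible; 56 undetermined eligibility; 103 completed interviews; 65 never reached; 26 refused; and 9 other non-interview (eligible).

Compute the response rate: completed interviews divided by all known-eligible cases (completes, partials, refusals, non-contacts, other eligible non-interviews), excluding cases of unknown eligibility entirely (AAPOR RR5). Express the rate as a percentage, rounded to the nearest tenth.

49.3%

Top → 103
Denominator → 103 + 6 + 26 + 65 + 9 = 209
RR5 = 103 / 209 = 0.4928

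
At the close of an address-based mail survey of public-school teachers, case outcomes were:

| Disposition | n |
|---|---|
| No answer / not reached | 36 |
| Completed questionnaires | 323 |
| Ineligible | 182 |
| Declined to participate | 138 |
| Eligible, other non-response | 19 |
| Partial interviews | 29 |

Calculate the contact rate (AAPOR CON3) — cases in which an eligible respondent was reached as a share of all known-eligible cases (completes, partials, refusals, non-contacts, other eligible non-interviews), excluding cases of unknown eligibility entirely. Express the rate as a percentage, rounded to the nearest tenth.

Top → 323 + 29 + 138 + 19 = 509
Denom → 323 + 29 + 138 + 36 + 19 = 545
CON3 = 509 / 545 = 0.9339

93.4%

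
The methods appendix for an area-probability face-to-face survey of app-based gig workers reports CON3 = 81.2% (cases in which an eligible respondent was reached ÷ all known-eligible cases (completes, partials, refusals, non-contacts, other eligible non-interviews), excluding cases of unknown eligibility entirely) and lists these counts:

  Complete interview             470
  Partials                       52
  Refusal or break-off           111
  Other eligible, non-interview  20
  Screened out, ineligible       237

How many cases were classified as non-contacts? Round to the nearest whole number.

Num = 470 + 52 + 111 + 20 = 653
CON3 = 653 / D = 0.812
D = 653 / 0.812 = 804.2
Rest of base = 653
non-contacts = 804.2 − 653 ≈ 151

151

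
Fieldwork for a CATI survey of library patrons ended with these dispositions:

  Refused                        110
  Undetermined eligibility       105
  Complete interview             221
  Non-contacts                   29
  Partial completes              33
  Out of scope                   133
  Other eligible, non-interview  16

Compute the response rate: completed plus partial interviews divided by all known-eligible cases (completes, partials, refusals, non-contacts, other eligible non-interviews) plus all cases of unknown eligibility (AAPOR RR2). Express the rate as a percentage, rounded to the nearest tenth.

Num → 221 + 33 = 254
Denominator → 221 + 33 + 110 + 29 + 16 + 105 = 514
RR2 = 254 / 514 = 0.4942

49.4%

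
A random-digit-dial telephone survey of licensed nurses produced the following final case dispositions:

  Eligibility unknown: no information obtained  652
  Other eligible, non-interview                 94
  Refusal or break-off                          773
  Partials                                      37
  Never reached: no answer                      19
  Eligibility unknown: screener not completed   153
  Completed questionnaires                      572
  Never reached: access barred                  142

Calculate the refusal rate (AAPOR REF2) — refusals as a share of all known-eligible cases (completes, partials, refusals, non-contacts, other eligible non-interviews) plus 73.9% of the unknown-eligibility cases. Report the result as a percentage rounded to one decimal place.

34.6%

Never reached = 19 + 142 = 161
Undetermined eligibility = 153 + 652 = 805
Top: 773
Known eligible: 572 + 37 + 773 + 161 + 94 = 1637
e × U: 0.7390 × 805 = 594.89
Base: 1637 + 594.89 = 2231.89
REF2 = 773 / 2231.89 = 0.3463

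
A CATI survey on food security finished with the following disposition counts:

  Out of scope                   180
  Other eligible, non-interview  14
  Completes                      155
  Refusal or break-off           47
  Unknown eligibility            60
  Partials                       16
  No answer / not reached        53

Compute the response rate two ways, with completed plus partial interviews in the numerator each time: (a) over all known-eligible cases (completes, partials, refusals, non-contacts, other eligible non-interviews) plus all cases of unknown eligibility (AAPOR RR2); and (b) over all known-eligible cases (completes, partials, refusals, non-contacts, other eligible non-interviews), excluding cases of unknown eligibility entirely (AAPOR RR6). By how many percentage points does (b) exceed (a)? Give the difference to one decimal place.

Numerator: 155 + 16 = 171
Denominator: 155 + 16 + 47 + 53 + 14 + 60 = 345
RR2 = 171 / 345 = 0.4957
Denominator: 155 + 16 + 47 + 53 + 14 = 285
RR6 = 171 / 285 = 0.6000
Difference = 60.00 − 49.57 = 10.43 percentage points

10.4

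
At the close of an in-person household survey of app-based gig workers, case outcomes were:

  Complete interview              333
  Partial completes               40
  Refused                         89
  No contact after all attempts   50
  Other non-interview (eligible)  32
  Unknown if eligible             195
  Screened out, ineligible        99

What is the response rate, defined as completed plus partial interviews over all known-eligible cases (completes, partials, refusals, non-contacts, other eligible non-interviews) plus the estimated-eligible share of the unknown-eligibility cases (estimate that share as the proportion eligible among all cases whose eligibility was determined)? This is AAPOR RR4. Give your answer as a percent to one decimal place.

52.6%

Num → 333 + 40 = 373
Known eligible → 333 + 40 + 89 + 50 + 32 = 544
e = 544 / (544 + 99) = 544 / 643 = 0.8460
e × U → 0.8460 × 195 = 164.97
Denominator → 544 + 164.97 = 708.97
RR4 = 373 / 708.97 = 0.5261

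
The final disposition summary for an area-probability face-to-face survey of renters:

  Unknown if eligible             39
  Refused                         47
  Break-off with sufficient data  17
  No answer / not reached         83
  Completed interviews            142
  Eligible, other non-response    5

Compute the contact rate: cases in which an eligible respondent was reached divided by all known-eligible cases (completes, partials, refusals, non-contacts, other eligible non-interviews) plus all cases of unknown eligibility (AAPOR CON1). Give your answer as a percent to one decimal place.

63.4%

Numerator = 142 + 17 + 47 + 5 = 211
Denominator = 142 + 17 + 47 + 83 + 5 + 39 = 333
CON1 = 211 / 333 = 0.6336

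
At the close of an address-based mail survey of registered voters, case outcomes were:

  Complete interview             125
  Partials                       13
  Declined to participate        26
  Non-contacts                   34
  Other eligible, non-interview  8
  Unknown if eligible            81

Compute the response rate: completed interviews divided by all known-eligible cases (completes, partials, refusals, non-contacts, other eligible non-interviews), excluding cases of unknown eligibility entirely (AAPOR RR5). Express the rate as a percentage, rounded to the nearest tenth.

60.7%

Top → 125
Denominator → 125 + 13 + 26 + 34 + 8 = 206
RR5 = 125 / 206 = 0.6068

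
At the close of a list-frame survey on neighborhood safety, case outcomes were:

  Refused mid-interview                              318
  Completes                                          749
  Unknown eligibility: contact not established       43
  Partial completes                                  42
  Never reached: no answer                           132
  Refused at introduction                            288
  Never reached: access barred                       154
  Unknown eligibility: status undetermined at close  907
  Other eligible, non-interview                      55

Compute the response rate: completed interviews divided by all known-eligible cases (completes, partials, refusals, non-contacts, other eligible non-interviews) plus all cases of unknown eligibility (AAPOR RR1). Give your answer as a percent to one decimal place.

Declined to participate = 288 + 318 = 606
No contact after all attempts = 132 + 154 = 286
Unknown eligibility = 43 + 907 = 950
Numerator = 749
Denominator = 749 + 42 + 606 + 286 + 55 + 950 = 2688
RR1 = 749 / 2688 = 0.2786

27.9%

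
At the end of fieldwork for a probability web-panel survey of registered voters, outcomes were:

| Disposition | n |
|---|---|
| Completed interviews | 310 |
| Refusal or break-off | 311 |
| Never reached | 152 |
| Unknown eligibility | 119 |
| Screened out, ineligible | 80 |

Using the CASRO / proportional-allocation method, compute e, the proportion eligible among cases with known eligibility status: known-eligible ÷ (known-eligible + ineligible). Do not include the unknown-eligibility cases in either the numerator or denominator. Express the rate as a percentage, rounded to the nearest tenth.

90.6%

Known eligible = 310 + 311 + 152 = 773
e = 773 / (773 + 80) = 773 / 853 = 0.9062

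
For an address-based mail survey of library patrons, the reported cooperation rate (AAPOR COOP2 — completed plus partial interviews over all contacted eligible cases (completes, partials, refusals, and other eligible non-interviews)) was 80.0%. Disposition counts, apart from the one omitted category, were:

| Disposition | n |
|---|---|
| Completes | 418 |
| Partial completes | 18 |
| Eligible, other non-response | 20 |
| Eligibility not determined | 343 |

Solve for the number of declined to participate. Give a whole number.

89

Num = 418 + 18 = 436
COOP2 = 436 / D = 0.800
D = 436 / 0.800 = 545.0
Remaining denominator categories sum to 456
declined to participate = 545.0 − 456 ≈ 89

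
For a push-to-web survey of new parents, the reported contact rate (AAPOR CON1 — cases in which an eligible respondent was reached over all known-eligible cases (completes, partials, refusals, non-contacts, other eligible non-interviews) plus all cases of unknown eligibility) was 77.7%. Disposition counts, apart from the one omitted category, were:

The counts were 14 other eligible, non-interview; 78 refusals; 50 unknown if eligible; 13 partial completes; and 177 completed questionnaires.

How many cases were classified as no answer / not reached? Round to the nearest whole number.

Num = 177 + 13 + 78 + 14 = 282
CON1 = 282 / D = 0.777
D = 282 / 0.777 = 362.9
Other denominator terms total 332
no answer / not reached = 362.9 − 332 ≈ 31

31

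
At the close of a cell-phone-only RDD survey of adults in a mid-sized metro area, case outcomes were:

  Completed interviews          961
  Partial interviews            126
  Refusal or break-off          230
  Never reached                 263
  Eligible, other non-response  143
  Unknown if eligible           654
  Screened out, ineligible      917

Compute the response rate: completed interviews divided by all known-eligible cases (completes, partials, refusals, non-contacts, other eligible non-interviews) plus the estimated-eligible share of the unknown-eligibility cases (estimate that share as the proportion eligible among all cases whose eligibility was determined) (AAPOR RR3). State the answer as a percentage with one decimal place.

Num → 961
Known eligible → 961 + 126 + 230 + 263 + 143 = 1723
e = 1723 / (1723 + 917) = 1723 / 2640 = 0.6527
e × U → 0.6527 × 654 = 426.87
Denom → 1723 + 426.87 = 2149.87
RR3 = 961 / 2149.87 = 0.4470

44.7%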